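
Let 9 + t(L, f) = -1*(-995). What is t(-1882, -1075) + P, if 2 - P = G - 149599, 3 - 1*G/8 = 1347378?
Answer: 10929587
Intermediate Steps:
G = -10779000 (G = 24 - 8*1347378 = 24 - 10779024 = -10779000)
t(L, f) = 986 (t(L, f) = -9 - 1*(-995) = -9 + 995 = 986)
P = 10928601 (P = 2 - (-10779000 - 149599) = 2 - 1*(-10928599) = 2 + 10928599 = 10928601)
t(-1882, -1075) + P = 986 + 10928601 = 10929587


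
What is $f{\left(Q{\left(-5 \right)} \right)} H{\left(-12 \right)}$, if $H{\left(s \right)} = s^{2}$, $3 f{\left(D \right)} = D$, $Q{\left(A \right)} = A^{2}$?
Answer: $1200$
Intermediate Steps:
$f{\left(D \right)} = \frac{D}{3}$
$f{\left(Q{\left(-5 \right)} \right)} H{\left(-12 \right)} = \frac{\left(-5\right)^{2}}{3} \left(-12\right)^{2} = \frac{1}{3} \cdot 25 \cdot 144 = \frac{25}{3} \cdot 144 = 1200$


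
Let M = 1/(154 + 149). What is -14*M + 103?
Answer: 31195/303 ≈ 102.95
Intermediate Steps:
M = 1/303 ≈ 0.0033003
-14*M + 103 = -14*1/303 + 103 = -14/303 + 103 = 31195/303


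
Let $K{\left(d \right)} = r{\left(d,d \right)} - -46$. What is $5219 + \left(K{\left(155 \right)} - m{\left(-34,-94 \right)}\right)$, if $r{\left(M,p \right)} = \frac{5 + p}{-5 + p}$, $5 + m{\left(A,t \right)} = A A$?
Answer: $\frac{61726}{15} \approx 4115.1$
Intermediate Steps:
$m{\left(A,t \right)} = -5 + A^{2}$ ($m{\left(A,t \right)} = -5 + A A = -5 + A^{2}$)
$r{\left(M,p \right)} = \frac{5 + p}{-5 + p}$
$K{\left(d \right)} = 46 + \frac{5 + d}{-5 + d}$ ($K{\left(d \right)} = \frac{5 + d}{-5 + d} - -46 = \frac{5 + d}{-5 + d} + 46 = 46 + \frac{5 + d}{-5 + d}$)
$5219 + \left(K{\left(155 \right)} - m{\left(-34,-94 \right)}\right) = 5219 + \left(\frac{-225 + 47 \cdot 155}{-5 + 155} - \left(-5 + \left(-34\right)^{2}\right)\right) = 5219 + \left(\frac{-225 + 7285}{150} - \left(-5 + 1156\right)\right) = 5219 + \left(\frac{1}{150} \cdot 7060 - 1151\right) = 5219 + \left(\frac{706}{15} - 1151\right) = 5219 - \frac{16559}{15} = \frac{61726}{15}$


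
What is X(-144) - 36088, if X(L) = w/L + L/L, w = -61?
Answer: -5196467/144 ≈ -36087.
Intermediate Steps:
X(L) = 1 - 61/L (X(L) = -61/L + L/L = -61/L + 1 = 1 - 61/L)
X(-144) - 36088 = (-61 - 144)/(-144) - 36088 = -1/144*(-205) - 36088 = 205/144 - 36088 = -5196467/144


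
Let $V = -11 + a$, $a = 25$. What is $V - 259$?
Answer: $-245$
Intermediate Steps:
$V = 14$ ($V = -11 + 25 = 14$)
$V - 259 = 14 - 259 = -245$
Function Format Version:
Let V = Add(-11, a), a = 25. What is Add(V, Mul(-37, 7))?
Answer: -245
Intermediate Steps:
V = 14 (V = Add(-11, 25) = 14)
Add(V, Mul(-37, 7)) = Add(14, Mul(-37, 7)) = Add(14, -259) = -245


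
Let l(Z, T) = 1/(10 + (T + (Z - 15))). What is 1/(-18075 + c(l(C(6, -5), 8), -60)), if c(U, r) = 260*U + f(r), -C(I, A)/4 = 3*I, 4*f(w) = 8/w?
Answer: -690/12474373 ≈ -5.5313e-5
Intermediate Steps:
f(w) = 2/w (f(w) = (8/w)/4 = 2/w)
C(I, A) = -12*I
l(Z, T) = 1/(-5 + T + Z) (l(Z, T) = 1/(10 + (T + (-15 + Z))) = 1/(10 + (-15 + T + Z)) = 1/(-5 + T + Z))
c(U, r) = 2/r + 260*U (c(U, r) = 260*U + 2/r = 2/r + 260*U)
1/(-18075 + c(l(C(6, -5), 8), -60)) = 1/(-18075 + (2/(-60) + 260/(-5 + 8 - 12*6))) = 1/(-18075 + (2*(-1/60) + 260/(-5 + 8 - 72))) = 1/(-18075 + (-1/30 + 260/(-69))) = 1/(-18075 + (-1/30 + 260*(-1/69))) = 1/(-18075 + (-1/30 - 260/69)) = 1/(-18075 - 2623/690) = 1/(-12474373/690) = -690/12474373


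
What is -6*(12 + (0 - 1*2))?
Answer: -60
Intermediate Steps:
-6*(12 + (0 - 1*2)) = -6*(12 + (0 - 2)) = -6*(12 - 2) = -6*10 = -60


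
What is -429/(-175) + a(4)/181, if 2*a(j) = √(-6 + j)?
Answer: 429/175 + I*√2/362 ≈ 2.4514 + 0.0039067*I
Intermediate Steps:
a(j) = √(-6 + j)/2
-429/(-175) + a(4)/181 = -429/(-175) + (√(-6 + 4)/2)/181 = -429*(-1/175) + (√(-2)/2)*(1/181) = 429/175 + ((I*√2)/2)*(1/181) = 429/175 + (I*√2/2)*(1/181) = 429/175 + I*√2/362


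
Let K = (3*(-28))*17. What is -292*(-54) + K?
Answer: 14340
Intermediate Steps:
K = -1428 (K = -84*17 = -1428)
-292*(-54) + K = -292*(-54) - 1428 = 15768 - 1428 = 14340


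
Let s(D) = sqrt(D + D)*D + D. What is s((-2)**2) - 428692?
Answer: -428688 + 8*sqrt(2) ≈ -4.2868e+5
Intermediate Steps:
s(D) = D + sqrt(2)*D**(3/2) (s(D) = sqrt(2*D)*D + D = (sqrt(2)*sqrt(D))*D + D = sqrt(2)*D**(3/2) + D = D + sqrt(2)*D**(3/2))
s((-2)**2) - 428692 = ((-2)**2 + sqrt(2)*((-2)**2)**(3/2)) - 428692 = (4 + sqrt(2)*4**(3/2)) - 428692 = (4 + sqrt(2)*8) - 428692 = (4 + 8*sqrt(2)) - 428692 = -428688 + 8*sqrt(2)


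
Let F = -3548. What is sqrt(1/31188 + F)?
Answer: I*sqrt(862777214331)/15594 ≈ 59.565*I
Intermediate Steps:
sqrt(1/31188 + F) = sqrt(1/31188 - 3548) = sqrt(-110655023/31188) = I*sqrt(862777214331)/15594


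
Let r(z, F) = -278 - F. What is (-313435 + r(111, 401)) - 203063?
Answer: -517177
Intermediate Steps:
(-313435 + r(111, 401)) - 203063 = (-313435 + (-278 - 1*401)) - 203063 = (-313435 + (-278 - 401)) - 203063 = (-313435 - 679) - 203063 = -314114 - 203063 = -517177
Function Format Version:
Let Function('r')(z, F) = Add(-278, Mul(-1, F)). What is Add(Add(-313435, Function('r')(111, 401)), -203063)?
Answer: -517177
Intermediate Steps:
Add(Add(-313435, Function('r')(111, 401)), -203063) = Add(Add(-313435, Add(-278, Mul(-1, 401))), -203063) = Add(Add(-313435, Add(-278, -401)), -203063) = Add(Add(-313435, -679), -203063) = Add(-314114, -203063) = -517177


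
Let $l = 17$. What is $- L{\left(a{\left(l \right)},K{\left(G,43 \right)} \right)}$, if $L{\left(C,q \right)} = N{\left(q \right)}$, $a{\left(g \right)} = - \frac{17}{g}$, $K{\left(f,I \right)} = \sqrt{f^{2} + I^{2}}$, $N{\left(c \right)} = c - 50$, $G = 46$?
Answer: $50 - \sqrt{3965} \approx -12.968$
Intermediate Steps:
$N{\left(c \right)} = -50 + c$
$K{\left(f,I \right)} = \sqrt{I^{2} + f^{2}}$
$L{\left(C,q \right)} = -50 + q$
$- L{\left(a{\left(l \right)},K{\left(G,43 \right)} \right)} = - (-50 + \sqrt{43^{2} + 46^{2}}) = - (-50 + \sqrt{1849 + 2116}) = - (-50 + \sqrt{3965}) = 50 - \sqrt{3965}$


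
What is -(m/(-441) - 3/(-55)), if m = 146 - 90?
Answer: 251/3465 ≈ 0.072439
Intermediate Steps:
m = 56
-(m/(-441) - 3/(-55)) = -(56/(-441) - 3/(-55)) = -(56*(-1/441) - 3*(-1/55)) = -(-8/63 + 3/55) = -1*(-251/3465) = 251/3465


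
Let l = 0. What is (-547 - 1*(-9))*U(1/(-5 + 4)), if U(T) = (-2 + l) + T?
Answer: 1614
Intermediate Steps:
U(T) = -2 + T (U(T) = (-2 + 0) + T = -2 + T)
(-547 - 1*(-9))*U(1/(-5 + 4)) = (-547 - 1*(-9))*(-2 + 1/(-5 + 4)) = (-547 + 9)*(-2 + 1/(-1)) = -538*(-2 - 1) = -538*(-3) = 1614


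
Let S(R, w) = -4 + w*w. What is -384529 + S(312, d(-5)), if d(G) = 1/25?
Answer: -240333124/625 ≈ -3.8453e+5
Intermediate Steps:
d(G) = 1/25
S(R, w) = -4 + w²
-384529 + S(312, d(-5)) = -384529 + (-4 + (1/25)²) = -384529 + (-4 + 1/625) = -384529 - 2499/625 = -240333124/625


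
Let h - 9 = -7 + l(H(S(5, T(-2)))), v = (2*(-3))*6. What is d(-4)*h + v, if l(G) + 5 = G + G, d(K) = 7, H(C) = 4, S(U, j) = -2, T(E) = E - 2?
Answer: -1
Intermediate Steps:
T(E) = -2 + E
l(G) = -5 + 2*G (l(G) = -5 + (G + G) = -5 + 2*G)
v = -36 (v = -6*6 = -36)
h = 5 (h = 9 + (-7 + (-5 + 2*4)) = 9 + (-7 + (-5 + 8)) = 9 + (-7 + 3) = 9 - 4 = 5)
d(-4)*h + v = 7*5 - 36 = 35 - 36 = -1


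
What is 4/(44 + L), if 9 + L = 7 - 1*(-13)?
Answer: 4/55 ≈ 0.072727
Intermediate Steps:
L = 11 (L = -9 + (7 - 1*(-13)) = -9 + (7 + 13) = -9 + 20 = 11)
4/(44 + L) = 4/(44 + 11) = 4/55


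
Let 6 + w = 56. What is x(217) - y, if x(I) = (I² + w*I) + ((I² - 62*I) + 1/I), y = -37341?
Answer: 27974556/217 ≈ 1.2892e+5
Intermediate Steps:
w = 50 (w = -6 + 56 = 50)
x(I) = 1/I - 12*I + 2*I² (x(I) = (I² + 50*I) + ((I² - 62*I) + 1/I) = (I² + 50*I) + (1/I + I² - 62*I) = 1/I - 12*I + 2*I²)
x(217) - y = (1 + 2*217²*(-6 + 217))/217 - 1*(-37341) = (1 + 2*47089*211)/217 + 37341 = (1 + 19871558)/217 + 37341 = (1/217)*19871559 + 37341 = 19871559/217 + 37341 = 27974556/217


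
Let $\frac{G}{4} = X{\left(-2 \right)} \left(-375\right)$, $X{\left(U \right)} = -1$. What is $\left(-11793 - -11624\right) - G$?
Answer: $-1669$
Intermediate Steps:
$G = 1500$ ($G = 4 \left(\left(-1\right) \left(-375\right)\right) = 4 \cdot 375 = 1500$)
$\left(-11793 - -11624\right) - G = \left(-11793 - -11624\right) - 1500 = \left(-11793 + 11624\right) - 1500 = -169 - 1500 = -1669$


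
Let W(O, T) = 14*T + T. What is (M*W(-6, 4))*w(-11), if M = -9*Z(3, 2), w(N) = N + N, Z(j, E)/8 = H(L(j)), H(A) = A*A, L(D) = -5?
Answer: 2376000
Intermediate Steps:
H(A) = A**2
W(O, T) = 15*T
Z(j, E) = 200 (Z(j, E) = 8*(-5)**2 = 8*25 = 200)
w(N) = 2*N
M = -1800 (M = -9*200 = -1800)
(M*W(-6, 4))*w(-11) = (-27000*4)*(2*(-11)) = -1800*60*(-22) = -108000*(-22) = 2376000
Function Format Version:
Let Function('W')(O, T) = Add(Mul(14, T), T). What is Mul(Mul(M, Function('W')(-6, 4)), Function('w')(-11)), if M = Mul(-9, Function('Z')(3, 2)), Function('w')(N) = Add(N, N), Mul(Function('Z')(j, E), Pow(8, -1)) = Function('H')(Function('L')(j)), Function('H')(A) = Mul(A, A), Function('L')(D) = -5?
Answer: 2376000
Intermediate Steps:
Function('H')(A) = Pow(A, 2)
Function('W')(O, T) = Mul(15, T)
Function('Z')(j, E) = 200 (Function('Z')(j, E) = Mul(8, Pow(-5, 2)) = Mul(8, 25) = 200)
Function('w')(N) = Mul(2, N)
M = -1800 (M = Mul(-9, 200) = -1800)
Mul(Mul(M, Function('W')(-6, 4)), Function('w')(-11)) = Mul(Mul(-1800, Mul(15, 4)), Mul(2, -11)) = Mul(Mul(-1800, 60), -22) = Mul(-108000, -22) = 2376000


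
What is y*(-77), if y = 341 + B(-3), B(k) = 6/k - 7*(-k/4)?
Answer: -102795/4 ≈ -25699.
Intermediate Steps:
B(k) = 6/k + 7*k/4 (B(k) = 6/k - (-7)*k/4 = 6/k + 7*k/4)
y = 1335/4 (y = 341 + (6/(-3) + (7/4)*(-3)) = 341 + (6*(-⅓) - 21/4) = 341 + (-2 - 21/4) = 341 - 29/4 = 1335/4 ≈ 333.75)
y*(-77) = (1335/4)*(-77) = -102795/4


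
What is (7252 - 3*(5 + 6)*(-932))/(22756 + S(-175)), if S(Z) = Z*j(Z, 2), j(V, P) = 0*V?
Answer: 9502/5689 ≈ 1.6702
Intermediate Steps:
j(V, P) = 0
S(Z) = 0 (S(Z) = Z*0 = 0)
(7252 - 3*(5 + 6)*(-932))/(22756 + S(-175)) = (7252 - 3*(5 + 6)*(-932))/(22756 + 0) = (7252 - 3*11*(-932))/22756 = (7252 - 33*(-932))*(1/22756) = (7252 + 30756)*(1/22756) = 38008*(1/22756) = 9502/5689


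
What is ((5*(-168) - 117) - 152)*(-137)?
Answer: 151933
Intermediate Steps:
((5*(-168) - 117) - 152)*(-137) = ((-840 - 117) - 152)*(-137) = (-957 - 152)*(-137) = -1109*(-137) = 151933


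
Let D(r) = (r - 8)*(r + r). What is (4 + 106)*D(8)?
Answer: 0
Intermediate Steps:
D(r) = 2*r*(-8 + r) (D(r) = (-8 + r)*(2*r) = 2*r*(-8 + r))
(4 + 106)*D(8) = (4 + 106)*(2*8*(-8 + 8)) = 110*(2*8*0) = 110*0 = 0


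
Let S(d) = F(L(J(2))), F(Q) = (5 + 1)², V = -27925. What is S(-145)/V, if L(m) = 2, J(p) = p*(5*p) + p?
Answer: -36/27925 ≈ -0.0012892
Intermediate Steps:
J(p) = p + 5*p² (J(p) = 5*p² + p = p + 5*p²)
F(Q) = 36 (F(Q) = 6² = 36)
S(d) = 36
S(-145)/V = 36/(-27925) = 36*(-1/27925) = -36/27925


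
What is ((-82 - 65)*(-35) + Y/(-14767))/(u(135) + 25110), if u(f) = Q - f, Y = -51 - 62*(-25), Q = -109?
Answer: 37987358/183598111 ≈ 0.20690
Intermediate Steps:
Y = 1499 (Y = -51 + 1550 = 1499)
u(f) = -109 - f
((-82 - 65)*(-35) + Y/(-14767))/(u(135) + 25110) = ((-82 - 65)*(-35) + 1499/(-14767))/((-109 - 1*135) + 25110) = (-147*(-35) + 1499*(-1/14767))/((-109 - 135) + 25110) = (5145 - 1499/14767)/(-244 + 25110) = (75974716/14767)/24866 = (75974716/14767)*(1/24866) = 37987358/183598111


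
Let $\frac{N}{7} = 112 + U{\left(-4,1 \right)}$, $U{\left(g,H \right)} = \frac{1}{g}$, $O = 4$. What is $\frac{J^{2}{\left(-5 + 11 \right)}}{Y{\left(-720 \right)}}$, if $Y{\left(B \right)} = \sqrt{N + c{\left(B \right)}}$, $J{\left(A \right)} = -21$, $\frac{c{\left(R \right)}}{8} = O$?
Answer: $\frac{882 \sqrt{3257}}{3257} \approx 15.455$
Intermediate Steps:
$c{\left(R \right)} = 32$ ($c{\left(R \right)} = 8 \cdot 4 = 32$)
$N = \frac{3129}{4}$ ($N = 7 \left(112 + \frac{1}{-4}\right) = 7 \left(112 - \frac{1}{4}\right) = 7 \cdot \frac{447}{4} = \frac{3129}{4} \approx 782.25$)
$Y{\left(B \right)} = \frac{\sqrt{3257}}{2}$ ($Y{\left(B \right)} = \sqrt{\frac{3129}{4} + 32} = \sqrt{\frac{3257}{4}} = \frac{\sqrt{3257}}{2}$)
$\frac{J^{2}{\left(-5 + 11 \right)}}{Y{\left(-720 \right)}} = \frac{\left(-21\right)^{2}}{\frac{1}{2} \sqrt{3257}} = 441 \frac{2 \sqrt{3257}}{3257} = \frac{882 \sqrt{3257}}{3257}$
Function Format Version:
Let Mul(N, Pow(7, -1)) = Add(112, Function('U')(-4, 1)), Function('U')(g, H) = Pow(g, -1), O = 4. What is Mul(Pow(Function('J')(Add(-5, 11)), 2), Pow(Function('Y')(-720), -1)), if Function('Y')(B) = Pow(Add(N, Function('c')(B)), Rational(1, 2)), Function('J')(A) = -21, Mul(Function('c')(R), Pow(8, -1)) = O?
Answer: Mul(Rational(882, 3257), Pow(3257, Rational(1, 2))) ≈ 15.455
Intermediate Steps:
Function('c')(R) = 32 (Function('c')(R) = Mul(8, 4) = 32)
N = Rational(3129, 4) (N = Mul(7, Add(112, Pow(-4, -1))) = Mul(7, Add(112, Rational(-1, 4))) = Mul(7, Rational(447, 4)) = Rational(3129, 4) ≈ 782.25)
Function('Y')(B) = Mul(Rational(1, 2), Pow(3257, Rational(1, 2))) (Function('Y')(B) = Pow(Add(Rational(3129, 4), 32), Rational(1, 2)) = Pow(Rational(3257, 4), Rational(1, 2)) = Mul(Rational(1, 2), Pow(3257, Rational(1, 2))))
Mul(Pow(Function('J')(Add(-5, 11)), 2), Pow(Function('Y')(-720), -1)) = Mul(Pow(-21, 2), Pow(Mul(Rational(1, 2), Pow(3257, Rational(1, 2))), -1)) = Mul(441, Mul(Rational(2, 3257), Pow(3257, Rational(1, 2)))) = Mul(Rational(882, 3257), Pow(3257, Rational(1, 2)))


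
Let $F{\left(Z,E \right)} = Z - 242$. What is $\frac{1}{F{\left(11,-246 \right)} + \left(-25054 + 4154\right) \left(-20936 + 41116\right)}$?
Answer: $- \frac{1}{421762231} \approx -2.371 \cdot 10^{-9}$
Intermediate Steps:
$F{\left(Z,E \right)} = -242 + Z$
$\frac{1}{F{\left(11,-246 \right)} + \left(-25054 + 4154\right) \left(-20936 + 41116\right)} = \frac{1}{\left(-242 + 11\right) + \left(-25054 + 4154\right) \left(-20936 + 41116\right)} = \frac{1}{-231 - 421762000} = \frac{1}{-421762231} = - \frac{1}{421762231}$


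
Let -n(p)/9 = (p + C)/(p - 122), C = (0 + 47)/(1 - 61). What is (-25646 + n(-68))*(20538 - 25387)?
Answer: 472618360669/3800 ≈ 1.2437e+8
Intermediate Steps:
C = -47/60 (C = 47/(-60) = 47*(-1/60) = -47/60 ≈ -0.78333)
n(p) = -9*(-47/60 + p)/(-122 + p) (n(p) = -9*(p - 47/60)/(p - 122) = -9*(-47/60 + p)/(-122 + p))
(-25646 + n(-68))*(20538 - 25387) = (-25646 + 3*(47 - 60*(-68))/(20*(-122 - 68)))*(20538 - 25387) = (-25646 + (3/20)*(47 + 4080)/(-190))*(-4849) = (-25646 + (3/20)*(-1/190)*4127)*(-4849) = (-25646 - 12381/3800)*(-4849) = -97467181/3800*(-4849) = 472618360669/3800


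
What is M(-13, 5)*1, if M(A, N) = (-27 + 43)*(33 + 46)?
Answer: 1264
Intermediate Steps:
M(A, N) = 1264 (M(A, N) = 16*79 = 1264)
M(-13, 5)*1 = 1264*1 = 1264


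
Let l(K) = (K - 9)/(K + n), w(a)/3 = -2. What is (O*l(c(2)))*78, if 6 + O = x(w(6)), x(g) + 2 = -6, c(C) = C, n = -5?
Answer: -2548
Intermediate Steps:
w(a) = -6 (w(a) = 3*(-2) = -6)
l(K) = (-9 + K)/(-5 + K) (l(K) = (K - 9)/(K - 5) = (-9 + K)/(-5 + K))
x(g) = -8 (x(g) = -2 - 6 = -8)
O = -14 (O = -6 - 8 = -14)
(O*l(c(2)))*78 = -14*(-9 + 2)/(-5 + 2)*78 = -14*(-7)/(-3)*78 = -(-14)*(-7)/3*78 = -14*7/3*78 = -98/3*78 = -2548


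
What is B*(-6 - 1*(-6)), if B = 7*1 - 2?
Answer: 0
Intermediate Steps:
B = 5 (B = 7 - 2 = 5)
B*(-6 - 1*(-6)) = 5*(-6 - 1*(-6)) = 5*(-6 + 6) = 5*0 = 0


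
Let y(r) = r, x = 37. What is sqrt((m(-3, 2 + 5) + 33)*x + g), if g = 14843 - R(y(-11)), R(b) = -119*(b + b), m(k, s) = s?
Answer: sqrt(13705) ≈ 117.07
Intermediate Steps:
R(b) = -238*b
g = 12225 (g = 14843 - (-238)*(-11) = 14843 - 1*2618 = 14843 - 2618 = 12225)
sqrt((m(-3, 2 + 5) + 33)*x + g) = sqrt(((2 + 5) + 33)*37 + 12225) = sqrt((7 + 33)*37 + 12225) = sqrt(40*37 + 12225) = sqrt(1480 + 12225) = sqrt(13705)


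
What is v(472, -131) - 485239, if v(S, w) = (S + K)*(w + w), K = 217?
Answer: -665757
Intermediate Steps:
v(S, w) = 2*w*(217 + S) (v(S, w) = (S + 217)*(w + w) = (217 + S)*(2*w) = 2*w*(217 + S))
v(472, -131) - 485239 = 2*(-131)*(217 + 472) - 485239 = 2*(-131)*689 - 485239 = -180518 - 485239 = -665757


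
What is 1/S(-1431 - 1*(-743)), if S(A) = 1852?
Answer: 1/1852 ≈ 0.00053996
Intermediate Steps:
1/S(-1431 - 1*(-743)) = 1/1852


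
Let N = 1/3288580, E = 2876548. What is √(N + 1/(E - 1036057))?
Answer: √862339578966750205/1008766982130 ≈ 0.00092055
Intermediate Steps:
N = 1/3288580 ≈ 3.0408e-7
√(N + 1/(E - 1036057)) = √(1/3288580 + 1/(2876548 - 1036057)) = √(1/3288580 + 1/1840491) = √(5129071/6052601892780) = √862339578966750205/1008766982130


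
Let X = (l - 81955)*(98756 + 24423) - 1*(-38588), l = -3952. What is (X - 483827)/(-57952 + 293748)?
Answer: -240508718/5359 ≈ -44879.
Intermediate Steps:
X = -10581899765 (X = (-3952 - 81955)*(98756 + 24423) - 1*(-38588) = -85907*123179 + 38588 = -10581938353 + 38588 = -10581899765)
(X - 483827)/(-57952 + 293748) = (-10581899765 - 483827)/(-57952 + 293748) = -10582383592/235796 = -10582383592*1/235796 = -240508718/5359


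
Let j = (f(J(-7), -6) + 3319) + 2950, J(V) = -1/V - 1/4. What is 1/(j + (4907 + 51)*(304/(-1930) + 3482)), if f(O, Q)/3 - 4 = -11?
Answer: 965/16664800244 ≈ 5.7907e-8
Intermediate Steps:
J(V) = -¼ - 1/V (J(V) = -1/V - 1*¼ = -1/V - ¼ = -¼ - 1/V)
f(O, Q) = -21 (f(O, Q) = 12 + 3*(-11) = 12 - 33 = -21)
j = 6248 (j = (-21 + 3319) + 2950 = 3298 + 2950 = 6248)
1/(j + (4907 + 51)*(304/(-1930) + 3482)) = 1/(6248 + (4907 + 51)*(304/(-1930) + 3482)) = 1/(6248 + 4958*(304*(-1/1930) + 3482)) = 1/(6248 + 4958*(-152/965 + 3482)) = 1/(6248 + 4958*(3359978/965)) = 1/(6248 + 16658770924/965) = 1/(16664800244/965) = 965/16664800244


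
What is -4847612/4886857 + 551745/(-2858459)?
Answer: -16552999065373/13968880373363 ≈ -1.1850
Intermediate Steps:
-4847612/4886857 + 551745/(-2858459) = -4847612*1/4886857 + 551745*(-1/2858459) = -4847612/4886857 - 551745/2858459 = -16552999065373/13968880373363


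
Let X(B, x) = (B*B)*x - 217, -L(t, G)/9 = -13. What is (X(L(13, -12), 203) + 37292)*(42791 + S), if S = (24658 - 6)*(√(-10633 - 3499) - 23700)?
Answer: -1645100374786678 + 138837204368*I*√3533 ≈ -1.6451e+15 + 8.2524e+12*I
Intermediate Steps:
L(t, G) = 117 (L(t, G) = -9*(-13) = 117)
X(B, x) = -217 + x*B² (X(B, x) = B²*x - 217 = x*B² - 217 = -217 + x*B²)
S = -584252400 + 49304*I*√3533 (S = 24652*(√(-14132) - 23700) = 24652*(2*I*√3533 - 23700) = 24652*(-23700 + 2*I*√3533) = -584252400 + 49304*I*√3533 ≈ -5.8425e+8 + 2.9306e+6*I)
(X(L(13, -12), 203) + 37292)*(42791 + S) = ((-217 + 203*117²) + 37292)*(42791 + (-584252400 + 49304*I*√3533)) = ((-217 + 203*13689) + 37292)*(-584209609 + 49304*I*√3533) = ((-217 + 2778867) + 37292)*(-584209609 + 49304*I*√3533) = (2778650 + 37292)*(-584209609 + 49304*I*√3533) = 2815942*(-584209609 + 49304*I*√3533) = -1645100374786678 + 138837204368*I*√3533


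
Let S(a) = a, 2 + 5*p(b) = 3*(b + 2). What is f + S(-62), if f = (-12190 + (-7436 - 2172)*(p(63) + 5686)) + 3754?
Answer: -275052274/5 ≈ -5.5010e+7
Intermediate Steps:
p(b) = ⅘ + 3*b/5 (p(b) = -⅖ + (3*(b + 2))/5 = -⅖ + (3*(2 + b))/5 = -⅖ + (6 + 3*b)/5 = -⅖ + (6/5 + 3*b/5) = ⅘ + 3*b/5)
f = -275051964/5 (f = (-12190 + (-7436 - 2172)*((⅘ + (⅗)*63) + 5686)) + 3754 = (-12190 - 9608*((⅘ + 189/5) + 5686)) + 3754 = (-12190 - 9608*(193/5 + 5686)) + 3754 = (-12190 - 9608*28623/5) + 3754 = (-12190 - 275009784/5) + 3754 = -275070734/5 + 3754 = -275051964/5 ≈ -5.5010e+7)
f + S(-62) = -275051964/5 - 62 = -275052274/5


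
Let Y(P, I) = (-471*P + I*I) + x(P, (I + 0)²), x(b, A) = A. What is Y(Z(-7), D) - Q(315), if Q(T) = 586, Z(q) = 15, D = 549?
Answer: 595151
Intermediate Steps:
Y(P, I) = -471*P + 2*I² (Y(P, I) = (-471*P + I*I) + (I + 0)² = (-471*P + I²) + I² = (I² - 471*P) + I² = -471*P + 2*I²)
Y(Z(-7), D) - Q(315) = (-471*15 + 2*549²) - 1*586 = (-7065 + 2*301401) - 586 = (-7065 + 602802) - 586 = 595737 - 586 = 595151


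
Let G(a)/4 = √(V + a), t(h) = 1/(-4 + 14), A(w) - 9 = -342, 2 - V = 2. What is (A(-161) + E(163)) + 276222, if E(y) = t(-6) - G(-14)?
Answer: 2758891/10 - 4*I*√14 ≈ 2.7589e+5 - 14.967*I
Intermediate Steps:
V = 0 (V = 2 - 1*2 = 2 - 2 = 0)
A(w) = -333 (A(w) = 9 - 342 = -333)
t(h) = ⅒ (t(h) = 1/10 = ⅒)
G(a) = 4*√a (G(a) = 4*√(0 + a) = 4*√a)
E(y) = ⅒ - 4*I*√14 (E(y) = ⅒ - 4*√(-14) = ⅒ - 4*I*√14)
(A(-161) + E(163)) + 276222 = (-333 + (⅒ - 4*I*√14)) + 276222 = (-3329/10 - 4*I*√14) + 276222 = 2758891/10 - 4*I*√14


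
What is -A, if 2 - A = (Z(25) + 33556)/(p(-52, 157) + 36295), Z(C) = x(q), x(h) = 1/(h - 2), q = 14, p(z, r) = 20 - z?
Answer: -470135/436404 ≈ -1.0773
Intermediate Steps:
x(h) = 1/(-2 + h)
Z(C) = 1/12 (Z(C) = 1/(-2 + 14) = 1/12)
A = 470135/436404 (A = 2 - (1/12 + 33556)/((20 - 1*(-52)) + 36295) = 2 - 402673/(12*((20 + 52) + 36295)) = 2 - 402673/(12*(72 + 36295)) = 2 - 402673/(12*36367) = 2 - 1*402673/436404 = 2 - 402673/436404 = 470135/436404 ≈ 1.0773)
-A = -1*470135/436404 = -470135/436404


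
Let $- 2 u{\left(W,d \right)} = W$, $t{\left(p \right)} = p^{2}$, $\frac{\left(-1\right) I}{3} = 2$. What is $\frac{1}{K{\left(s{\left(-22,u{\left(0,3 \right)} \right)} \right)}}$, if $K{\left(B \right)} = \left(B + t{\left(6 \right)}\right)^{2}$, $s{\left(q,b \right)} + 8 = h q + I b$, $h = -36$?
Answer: $\frac{1}{672400} \approx 1.4872 \cdot 10^{-6}$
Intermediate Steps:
$I = -6$ ($I = \left(-3\right) 2 = -6$)
$u{\left(W,d \right)} = - \frac{W}{2}$
$s{\left(q,b \right)} = -8 - 36 q - 6 b$ ($s{\left(q,b \right)} = -8 - \left(6 b + 36 q\right) = -8 - 36 q - 6 b$)
$K{\left(B \right)} = \left(36 + B\right)^{2}$ ($K{\left(B \right)} = \left(B + 6^{2}\right)^{2} = \left(B + 36\right)^{2} = \left(36 + B\right)^{2}$)
$\frac{1}{K{\left(s{\left(-22,u{\left(0,3 \right)} \right)} \right)}} = \frac{1}{\left(36 - \left(-784 + 6 \left(- \frac{1}{2}\right) 0\right)\right)^{2}} = \frac{1}{\left(36 - -784\right)^{2}} = \frac{1}{\left(36 + \left(-8 + 792 + 0\right)\right)^{2}} = \frac{1}{\left(36 + 784\right)^{2}} = \frac{1}{820^{2}} = \frac{1}{672400}$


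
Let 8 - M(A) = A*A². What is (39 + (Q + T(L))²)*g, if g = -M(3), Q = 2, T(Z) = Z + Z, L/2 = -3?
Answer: 2641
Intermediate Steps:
L = -6 (L = 2*(-3) = -6)
T(Z) = 2*Z
M(A) = 8 - A³ (M(A) = 8 - A*A² = 8 - A³)
g = 19 (g = -(8 - 1*3³) = -(8 - 1*27) = -(8 - 27) = -1*(-19) = 19)
(39 + (Q + T(L))²)*g = (39 + (2 + 2*(-6))²)*19 = (39 + (2 - 12)²)*19 = (39 + (-10)²)*19 = (39 + 100)*19 = 139*19 = 2641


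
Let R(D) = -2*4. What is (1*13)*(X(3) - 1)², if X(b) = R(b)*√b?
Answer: 2509 + 208*√3 ≈ 2869.3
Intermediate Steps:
R(D) = -8
X(b) = -8*√b
(1*13)*(X(3) - 1)² = (1*13)*(-8*√3 - 1)² = 13*(-1 - 8*√3)²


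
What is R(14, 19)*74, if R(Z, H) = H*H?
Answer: 26714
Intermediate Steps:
R(Z, H) = H**2
R(14, 19)*74 = 19**2*74 = 361*74 = 26714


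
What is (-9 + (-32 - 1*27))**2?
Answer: 4624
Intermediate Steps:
(-9 + (-32 - 1*27))**2 = (-9 + (-32 - 27))**2 = (-9 - 59)**2 = (-68)**2 = 4624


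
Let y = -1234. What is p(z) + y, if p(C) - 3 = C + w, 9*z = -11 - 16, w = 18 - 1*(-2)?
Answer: -1214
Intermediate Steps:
w = 20 (w = 18 + 2 = 20)
z = -3 (z = (-11 - 16)/9 = (⅑)*(-27) = -3)
p(C) = 23 + C (p(C) = 3 + (C + 20) = 3 + (20 + C) = 23 + C)
p(z) + y = (23 - 3) - 1234 = 20 - 1234 = -1214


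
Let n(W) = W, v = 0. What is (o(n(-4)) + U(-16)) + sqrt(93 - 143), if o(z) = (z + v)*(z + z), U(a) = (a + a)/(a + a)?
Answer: 33 + 5*I*sqrt(2) ≈ 33.0 + 7.0711*I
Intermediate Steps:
U(a) = 1 (U(a) = (2*a)/((2*a)) = (2*a)*(1/(2*a)) = 1)
o(z) = 2*z**2 (o(z) = (z + 0)*(z + z) = z*(2*z) = 2*z**2)
(o(n(-4)) + U(-16)) + sqrt(93 - 143) = (2*(-4)**2 + 1) + sqrt(93 - 143) = (2*16 + 1) + sqrt(-50) = (32 + 1) + 5*I*sqrt(2) = 33 + 5*I*sqrt(2)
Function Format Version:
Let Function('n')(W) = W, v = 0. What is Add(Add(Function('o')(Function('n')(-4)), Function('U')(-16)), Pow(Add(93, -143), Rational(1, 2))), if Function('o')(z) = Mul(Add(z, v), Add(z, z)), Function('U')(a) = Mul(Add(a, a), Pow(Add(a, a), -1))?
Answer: Add(33, Mul(5, I, Pow(2, Rational(1, 2)))) ≈ Add(33.000, Mul(7.0711, I))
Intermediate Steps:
Function('U')(a) = 1 (Function('U')(a) = Mul(Mul(2, a), Pow(Mul(2, a), -1)) = Mul(Mul(2, a), Mul(Rational(1, 2), Pow(a, -1))) = 1)
Function('o')(z) = Mul(2, Pow(z, 2)) (Function('o')(z) = Mul(Add(z, 0), Add(z, z)) = Mul(z, Mul(2, z)) = Mul(2, Pow(z, 2)))
Add(Add(Function('o')(Function('n')(-4)), Function('U')(-16)), Pow(Add(93, -143), Rational(1, 2))) = Add(Add(Mul(2, Pow(-4, 2)), 1), Pow(Add(93, -143), Rational(1, 2))) = Add(Add(Mul(2, 16), 1), Pow(-50, Rational(1, 2))) = Add(Add(32, 1), Mul(5, I, Pow(2, Rational(1, 2)))) = Add(33, Mul(5, I, Pow(2, Rational(1, 2))))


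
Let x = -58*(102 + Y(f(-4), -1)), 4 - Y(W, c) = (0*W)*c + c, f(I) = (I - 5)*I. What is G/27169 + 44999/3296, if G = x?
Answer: 1202122855/89549024 ≈ 13.424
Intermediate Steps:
f(I) = I*(-5 + I) (f(I) = (-5 + I)*I = I*(-5 + I))
Y(W, c) = 4 - c (Y(W, c) = 4 - ((0*W)*c + c) = 4 - (0*c + c) = 4 - (0 + c) = 4 - c)
x = -6206 (x = -58*(102 + (4 - 1*(-1))) = -58*(102 + (4 + 1)) = -58*(102 + 5) = -58*107 = -6206)
G = -6206
G/27169 + 44999/3296 = -6206/27169 + 44999/3296 = 1202122855/89549024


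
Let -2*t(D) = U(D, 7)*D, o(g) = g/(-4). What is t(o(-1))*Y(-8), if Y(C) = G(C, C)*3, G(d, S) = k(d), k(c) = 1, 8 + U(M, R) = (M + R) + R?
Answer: -75/32 ≈ -2.3438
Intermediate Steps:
U(M, R) = -8 + M + 2*R (U(M, R) = -8 + ((M + R) + R) = -8 + (M + 2*R) = -8 + M + 2*R)
o(g) = -g/4 (o(g) = g*(-1/4) = -g/4)
t(D) = -D*(6 + D)/2 (t(D) = -(-8 + D + 2*7)*D/2 = -(-8 + D + 14)*D/2 = -(6 + D)*D/2 = -D*(6 + D)/2)
G(d, S) = 1
Y(C) = 3 (Y(C) = 1*3 = 3)
t(o(-1))*Y(-8) = -(-1/4*(-1))*(6 - 1/4*(-1))/2*3 = -1/2*1/4*(6 + 1/4)*3 = -1/2*1/4*25/4*3 = -25/32*3 = -75/32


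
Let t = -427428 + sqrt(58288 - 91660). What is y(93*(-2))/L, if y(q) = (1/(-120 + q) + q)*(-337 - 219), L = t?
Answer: -187865600398/776452596363 - 7911463*I*sqrt(103)/776452596363 ≈ -0.24195 - 0.00010341*I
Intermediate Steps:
t = -427428 + 18*I*sqrt(103) (t = -427428 + sqrt(-33372) = -427428 + 18*I*sqrt(103) ≈ -4.2743e+5 + 182.68*I)
L = -427428 + 18*I*sqrt(103) ≈ -4.2743e+5 + 182.68*I
y(q) = -556*q - 556/(-120 + q) (y(q) = (q + 1/(-120 + q))*(-556) = -556*q - 556/(-120 + q))
y(93*(-2))/L = (556*(-1 - (93*(-2))**2 + 120*(93*(-2)))/(-120 + 93*(-2)))/(-427428 + 18*I*sqrt(103)) = (556*(-1 - 1*(-186)**2 + 120*(-186))/(-120 - 186))/(-427428 + 18*I*sqrt(103)) = (556*(-1 - 1*34596 - 22320)/(-306))/(-427428 + 18*I*sqrt(103)) = (556*(-1/306)*(-1 - 34596 - 22320))/(-427428 + 18*I*sqrt(103)) = (556*(-1/306)*(-56917))/(-427428 + 18*I*sqrt(103)) = 15822926/(153*(-427428 + 18*I*sqrt(103)))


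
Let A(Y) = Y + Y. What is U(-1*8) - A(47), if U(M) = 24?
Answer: -70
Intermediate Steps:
A(Y) = 2*Y
U(-1*8) - A(47) = 24 - 2*47 = 24 - 1*94 = 24 - 94 = -70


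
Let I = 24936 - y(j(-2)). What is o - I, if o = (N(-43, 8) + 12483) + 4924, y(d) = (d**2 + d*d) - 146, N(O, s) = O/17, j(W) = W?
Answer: -130382/17 ≈ -7669.5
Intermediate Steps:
N(O, s) = O/17 (N(O, s) = O*(1/17) = O/17)
y(d) = -146 + 2*d**2 (y(d) = (d**2 + d**2) - 146 = 2*d**2 - 146 = -146 + 2*d**2)
o = 295876/17 (o = ((1/17)*(-43) + 12483) + 4924 = (-43/17 + 12483) + 4924 = 212168/17 + 4924 = 295876/17 ≈ 17404.)
I = 25074 (I = 24936 - (-146 + 2*(-2)**2) = 24936 - (-146 + 2*4) = 24936 - (-146 + 8) = 24936 - 1*(-138) = 24936 + 138 = 25074)
o - I = 295876/17 - 1*25074 = 295876/17 - 25074 = -130382/17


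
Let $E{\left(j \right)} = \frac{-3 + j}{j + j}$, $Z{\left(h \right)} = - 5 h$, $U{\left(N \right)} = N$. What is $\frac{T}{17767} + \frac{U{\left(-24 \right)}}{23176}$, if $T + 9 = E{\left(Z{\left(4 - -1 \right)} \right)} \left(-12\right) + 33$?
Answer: $- \frac{81021}{1286774975} \approx -6.2964 \cdot 10^{-5}$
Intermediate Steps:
$E{\left(j \right)} = \frac{-3 + j}{2 j}$
$T = \frac{432}{25}$ ($T = -9 + \left(\frac{-3 - 5 \left(4 - -1\right)}{2 \left(- 5 \left(4 - -1\right)\right)} \left(-12\right) + 33\right) = -9 + \left(\frac{-3 - 5 \left(4 + 1\right)}{2 \left(- 5 \left(4 + 1\right)\right)} \left(-12\right) + 33\right) = -9 + \left(\frac{-3 - 25}{2 \left(\left(-5\right) 5\right)} \left(-12\right) + 33\right) = -9 + \left(\frac{-3 - 25}{2 \left(-25\right)} \left(-12\right) + 33\right) = -9 + \left(\frac{1}{2} \left(- \frac{1}{25}\right) \left(-28\right) \left(-12\right) + 33\right) = -9 + \left(\frac{14}{25} \left(-12\right) + 33\right) = -9 + \left(- \frac{168}{25} + 33\right) = -9 + \frac{657}{25} = \frac{432}{25} \approx 17.28$)
$\frac{T}{17767} + \frac{U{\left(-24 \right)}}{23176} = \frac{432}{25 \cdot 17767} - \frac{24}{23176} = \frac{432}{25} \cdot \frac{1}{17767} - \frac{3}{2897} = \frac{432}{444175} - \frac{3}{2897} = - \frac{81021}{1286774975}$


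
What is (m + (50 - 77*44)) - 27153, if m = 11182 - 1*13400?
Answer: -32709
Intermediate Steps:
m = -2218 (m = 11182 - 13400 = -2218)
(m + (50 - 77*44)) - 27153 = (-2218 + (50 - 77*44)) - 27153 = (-2218 + (50 - 3388)) - 27153 = (-2218 - 3338) - 27153 = -5556 - 27153 = -32709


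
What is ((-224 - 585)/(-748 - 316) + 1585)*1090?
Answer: 919550705/532 ≈ 1.7285e+6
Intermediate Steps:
((-224 - 585)/(-748 - 316) + 1585)*1090 = (-809/(-1064) + 1585)*1090 = (-809*(-1/1064) + 1585)*1090 = (809/1064 + 1585)*1090 = (1687249/1064)*1090 = 919550705/532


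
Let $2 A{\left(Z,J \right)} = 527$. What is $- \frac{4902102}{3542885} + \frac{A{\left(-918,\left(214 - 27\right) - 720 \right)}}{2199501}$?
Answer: $- \frac{21562489401809}{15585158200770} \approx -1.3835$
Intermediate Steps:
$A{\left(Z,J \right)} = \frac{527}{2}$ ($A{\left(Z,J \right)} = \frac{1}{2} \cdot 527 = \frac{527}{2}$)
$- \frac{4902102}{3542885} + \frac{A{\left(-918,\left(214 - 27\right) - 720 \right)}}{2199501} = - \frac{4902102}{3542885} + \frac{527}{2 \cdot 2199501} = \left(-4902102\right) \frac{1}{3542885} + \frac{527}{2} \cdot \frac{1}{2199501} = - \frac{4902102}{3542885} + \frac{527}{4399002} = - \frac{21562489401809}{15585158200770}$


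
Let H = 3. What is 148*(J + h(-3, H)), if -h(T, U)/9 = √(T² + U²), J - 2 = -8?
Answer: -888 - 3996*√2 ≈ -6539.2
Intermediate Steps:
J = -6 (J = 2 - 8 = -6)
h(T, U) = -9*√(T² + U²)
148*(J + h(-3, H)) = 148*(-6 - 9*√((-3)² + 3²)) = 148*(-6 - 9*√(9 + 9)) = 148*(-6 - 27*√2) = -888 - 3996*√2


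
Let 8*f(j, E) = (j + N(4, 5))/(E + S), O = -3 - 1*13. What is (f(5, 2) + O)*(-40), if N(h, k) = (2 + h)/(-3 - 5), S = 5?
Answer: 17835/28 ≈ 636.96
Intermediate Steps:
N(h, k) = -1/4 - h/8 (N(h, k) = (2 + h)/(-8) = (2 + h)*(-1/8) = -1/4 - h/8)
O = -16 (O = -3 - 13 = -16)
f(j, E) = (-3/4 + j)/(8*(5 + E)) (f(j, E) = ((j + (-1/4 - 1/8*4))/(E + 5))/8 = ((j + (-1/4 - 1/2))/(5 + E))/8 = ((j - 3/4)/(5 + E))/8 = ((-3/4 + j)/(5 + E))/8 = (-3/4 + j)/(8*(5 + E)))
(f(5, 2) + O)*(-40) = ((-3 + 4*5)/(32*(5 + 2)) - 16)*(-40) = ((1/32)*(-3 + 20)/7 - 16)*(-40) = ((1/32)*(1/7)*17 - 16)*(-40) = (17/224 - 16)*(-40) = -3567/224*(-40) = 17835/28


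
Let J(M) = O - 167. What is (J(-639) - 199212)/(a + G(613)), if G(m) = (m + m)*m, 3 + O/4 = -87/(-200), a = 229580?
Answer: -9969463/49055900 ≈ -0.20323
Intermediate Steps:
O = -513/50 (O = -12 + 4*(-87/(-200)) = -12 + 4*(-87*(-1/200)) = -12 + 4*(87/200) = -12 + 87/50 = -513/50 ≈ -10.260)
J(M) = -8863/50 (J(M) = -513/50 - 167 = -8863/50)
G(m) = 2*m² (G(m) = (2*m)*m = 2*m²)
(J(-639) - 199212)/(a + G(613)) = (-8863/50 - 199212)/(229580 + 2*613²) = -9969463/(50*(229580 + 2*375769)) = -9969463/(50*(229580 + 751538)) = -9969463/50/981118 = -9969463/50*1/981118 = -9969463/49055900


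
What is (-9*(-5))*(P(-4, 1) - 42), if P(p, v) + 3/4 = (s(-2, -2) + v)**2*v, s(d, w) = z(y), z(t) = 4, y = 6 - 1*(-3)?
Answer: -3195/4 ≈ -798.75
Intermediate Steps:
y = 9 (y = 6 + 3 = 9)
s(d, w) = 4
P(p, v) = -3/4 + v*(4 + v)**2 (P(p, v) = -3/4 + (4 + v)**2*v = -3/4 + v*(4 + v)**2)
(-9*(-5))*(P(-4, 1) - 42) = (-9*(-5))*((-3/4 + 1*(4 + 1)**2) - 42) = 45*((-3/4 + 1*5**2) - 42) = 45*((-3/4 + 1*25) - 42) = 45*((-3/4 + 25) - 42) = 45*(97/4 - 42) = 45*(-71/4) = -3195/4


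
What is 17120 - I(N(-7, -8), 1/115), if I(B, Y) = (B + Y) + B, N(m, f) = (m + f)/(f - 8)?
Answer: 15748667/920 ≈ 17118.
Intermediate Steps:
N(m, f) = (f + m)/(-8 + f)
I(B, Y) = Y + 2*B
17120 - I(N(-7, -8), 1/115) = 17120 - (1/115 + 2*((-8 - 7)/(-8 - 8))) = 17120 - (1/115 + 2*(-15/(-16))) = 17120 - (1/115 + 2*(-1/16*(-15))) = 17120 - (1/115 + 2*(15/16)) = 17120 - (1/115 + 15/8) = 17120 - 1*1733/920 = 17120 - 1733/920 = 15748667/920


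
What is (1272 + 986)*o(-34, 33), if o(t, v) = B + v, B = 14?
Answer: 106126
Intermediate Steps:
o(t, v) = 14 + v
(1272 + 986)*o(-34, 33) = (1272 + 986)*(14 + 33) = 2258*47 = 106126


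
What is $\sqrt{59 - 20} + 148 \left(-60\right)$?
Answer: $-8880 + \sqrt{39} \approx -8873.8$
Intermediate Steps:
$\sqrt{59 - 20} + 148 \left(-60\right) = \sqrt{39} - 8880 = -8880 + \sqrt{39}$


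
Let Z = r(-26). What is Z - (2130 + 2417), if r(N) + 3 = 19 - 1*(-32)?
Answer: -4499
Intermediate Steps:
r(N) = 48 (r(N) = -3 + (19 - 1*(-32)) = -3 + (19 + 32) = -3 + 51 = 48)
Z = 48
Z - (2130 + 2417) = 48 - (2130 + 2417) = 48 - 1*4547 = 48 - 4547 = -4499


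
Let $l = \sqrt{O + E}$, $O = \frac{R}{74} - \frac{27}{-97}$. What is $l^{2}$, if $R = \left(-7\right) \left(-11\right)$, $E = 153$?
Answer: $\frac{1107701}{7178} \approx 154.32$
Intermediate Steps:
$R = 77$
$O = \frac{9467}{7178}$ ($O = \frac{77}{74} - \frac{27}{-97} = 77 \cdot \frac{1}{74} - - \frac{27}{97} = \frac{77}{74} + \frac{27}{97} = \frac{9467}{7178} \approx 1.3189$)
$l = \frac{\sqrt{7951077778}}{7178}$ ($l = \sqrt{\frac{9467}{7178} + 153} = \sqrt{\frac{1107701}{7178}} = \frac{\sqrt{7951077778}}{7178} \approx 12.423$)
$l^{2} = \left(\frac{\sqrt{7951077778}}{7178}\right)^{2} = \frac{1107701}{7178}$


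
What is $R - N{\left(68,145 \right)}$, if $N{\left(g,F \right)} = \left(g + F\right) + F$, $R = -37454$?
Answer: $-37812$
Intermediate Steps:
$N{\left(g,F \right)} = g + 2 F$ ($N{\left(g,F \right)} = \left(F + g\right) + F = g + 2 F$)
$R - N{\left(68,145 \right)} = -37454 - \left(68 + 2 \cdot 145\right) = -37454 - \left(68 + 290\right) = -37454 - 358 = -37812$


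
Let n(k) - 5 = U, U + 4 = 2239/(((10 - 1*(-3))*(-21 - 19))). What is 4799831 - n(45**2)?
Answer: 2495913839/520 ≈ 4.7998e+6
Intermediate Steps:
U = -4319/520 (U = -4 + 2239/(((10 - 1*(-3))*(-21 - 19))) = -4 + 2239/(((10 + 3)*(-40))) = -4 + 2239/((13*(-40))) = -4 + 2239/(-520) = -4 + 2239*(-1/520) = -4 - 2239/520 = -4319/520 ≈ -8.3058)
n(k) = -1719/520 (n(k) = 5 - 4319/520 = -1719/520)
4799831 - n(45**2) = 4799831 - 1*(-1719/520) = 4799831 + 1719/520 = 2495913839/520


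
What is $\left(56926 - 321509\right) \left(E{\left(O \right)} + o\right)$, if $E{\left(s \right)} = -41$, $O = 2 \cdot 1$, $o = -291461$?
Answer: $77126473666$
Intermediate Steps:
$O = 2$
$\left(56926 - 321509\right) \left(E{\left(O \right)} + o\right) = \left(56926 - 321509\right) \left(-41 - 291461\right) = \left(-264583\right) \left(-291502\right) = 77126473666$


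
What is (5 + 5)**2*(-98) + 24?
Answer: -9776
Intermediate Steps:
(5 + 5)**2*(-98) + 24 = 10**2*(-98) + 24 = 100*(-98) + 24 = -9800 + 24 = -9776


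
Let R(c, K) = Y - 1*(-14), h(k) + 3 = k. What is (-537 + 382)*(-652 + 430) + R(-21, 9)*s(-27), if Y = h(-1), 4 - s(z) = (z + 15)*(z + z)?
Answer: 27970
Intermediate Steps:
s(z) = 4 - 2*z*(15 + z) (s(z) = 4 - (z + 15)*(z + z) = 4 - (15 + z)*2*z = 4 - 2*z*(15 + z))
h(k) = -3 + k
Y = -4 (Y = -3 - 1 = -4)
R(c, K) = 10 (R(c, K) = -4 - 1*(-14) = -4 + 14 = 10)
(-537 + 382)*(-652 + 430) + R(-21, 9)*s(-27) = (-537 + 382)*(-652 + 430) + 10*(4 - 30*(-27) - 2*(-27)**2) = -155*(-222) + 10*(4 + 810 - 2*729) = 34410 + 10*(4 + 810 - 1458) = 34410 + 10*(-644) = 34410 - 6440 = 27970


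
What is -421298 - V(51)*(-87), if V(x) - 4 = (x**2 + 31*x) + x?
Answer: -52679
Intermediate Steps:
V(x) = 4 + x**2 + 32*x (V(x) = 4 + ((x**2 + 31*x) + x) = 4 + (x**2 + 32*x) = 4 + x**2 + 32*x)
-421298 - V(51)*(-87) = -421298 - (4 + 51**2 + 32*51)*(-87) = -421298 - (4 + 2601 + 1632)*(-87) = -421298 - 4237*(-87) = -421298 - 1*(-368619) = -421298 + 368619 = -52679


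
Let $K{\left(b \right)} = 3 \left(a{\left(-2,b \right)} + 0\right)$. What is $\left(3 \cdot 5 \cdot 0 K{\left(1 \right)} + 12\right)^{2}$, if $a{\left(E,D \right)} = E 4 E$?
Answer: $144$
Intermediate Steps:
$a{\left(E,D \right)} = 4 E^{2}$ ($a{\left(E,D \right)} = 4 E E = 4 E^{2}$)
$K{\left(b \right)} = 48$ ($K{\left(b \right)} = 3 \left(4 \left(-2\right)^{2} + 0\right) = 3 \left(4 \cdot 4 + 0\right) = 3 \left(16 + 0\right) = 3 \cdot 16 = 48$)
$\left(3 \cdot 5 \cdot 0 K{\left(1 \right)} + 12\right)^{2} = \left(3 \cdot 5 \cdot 0 \cdot 48 + 12\right)^{2} = \left(3 \cdot 0 \cdot 48 + 12\right)^{2} = \left(3 \cdot 0 + 12\right)^{2} = \left(0 + 12\right)^{2} = 12^{2} = 144$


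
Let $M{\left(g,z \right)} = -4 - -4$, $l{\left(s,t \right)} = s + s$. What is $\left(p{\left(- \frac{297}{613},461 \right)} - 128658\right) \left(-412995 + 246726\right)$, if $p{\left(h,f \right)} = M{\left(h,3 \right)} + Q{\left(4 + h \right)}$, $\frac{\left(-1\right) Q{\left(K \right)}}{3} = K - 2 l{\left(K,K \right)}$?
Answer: $\frac{13109971294971}{613} \approx 2.1387 \cdot 10^{10}$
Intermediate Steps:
$l{\left(s,t \right)} = 2 s$
$Q{\left(K \right)} = 9 K$ ($Q{\left(K \right)} = - 3 \left(K - 2 \cdot 2 K\right) = - 3 \left(K - 4 K\right) = - 3 \left(- 3 K\right) = 9 K$)
$M{\left(g,z \right)} = 0$ ($M{\left(g,z \right)} = -4 + 4 = 0$)
$p{\left(h,f \right)} = 36 + 9 h$ ($p{\left(h,f \right)} = 0 + 9 \left(4 + h\right) = 0 + \left(36 + 9 h\right) = 36 + 9 h$)
$\left(p{\left(- \frac{297}{613},461 \right)} - 128658\right) \left(-412995 + 246726\right) = \left(\left(36 + 9 \left(- \frac{297}{613}\right)\right) - 128658\right) \left(-412995 + 246726\right) = \left(\left(36 + 9 \left(\left(-297\right) \frac{1}{613}\right)\right) - 128658\right) \left(-166269\right) = \left(\left(36 + 9 \left(- \frac{297}{613}\right)\right) - 128658\right) \left(-166269\right) = \left(\left(36 - \frac{2673}{613}\right) - 128658\right) \left(-166269\right) = \left(\frac{19395}{613} - 128658\right) \left(-166269\right) = \left(- \frac{78847959}{613}\right) \left(-166269\right) = \frac{13109971294971}{613}$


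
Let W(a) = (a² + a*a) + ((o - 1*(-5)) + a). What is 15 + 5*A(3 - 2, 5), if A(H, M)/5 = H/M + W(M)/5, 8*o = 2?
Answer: 1285/4 ≈ 321.25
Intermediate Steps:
o = ¼ (o = (⅛)*2 = ¼ ≈ 0.25000)
W(a) = 21/4 + a + 2*a² (W(a) = (a² + a*a) + ((¼ - 1*(-5)) + a) = (a² + a²) + ((¼ + 5) + a) = 2*a² + (21/4 + a) = 21/4 + a + 2*a²)
A(H, M) = 21/4 + M + 2*M² + 5*H/M (A(H, M) = 5*(H/M + (21/4 + M + 2*M²)/5) = 5*(H/M + (21/4 + M + 2*M²)*(⅕)) = 5*(H/M + (21/20 + M/5 + 2*M²/5)) = 5*(21/20 + M/5 + 2*M²/5 + H/M) = 21/4 + M + 2*M² + 5*H/M)
15 + 5*A(3 - 2, 5) = 15 + 5*(21/4 + 5 + 2*5² + 5*(3 - 2)/5) = 15 + 5*(21/4 + 5 + 2*25 + 5*1*(⅕)) = 15 + 5*(21/4 + 5 + 50 + 1) = 15 + 5*(245/4) = 15 + 1225/4 = 1285/4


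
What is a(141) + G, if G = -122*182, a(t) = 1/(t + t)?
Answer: -6261527/282 ≈ -22204.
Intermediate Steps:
a(t) = 1/(2*t)
G = -22204
a(141) + G = (½)/141 - 22204 = (½)*(1/141) - 22204 = 1/282 - 22204 = -6261527/282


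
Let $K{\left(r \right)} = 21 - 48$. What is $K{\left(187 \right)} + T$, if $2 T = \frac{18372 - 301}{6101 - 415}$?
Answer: $- \frac{288973}{11372} \approx -25.411$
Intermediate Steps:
$T = \frac{18071}{11372}$ ($T = \frac{\left(18372 - 301\right) \frac{1}{6101 - 415}}{2} = \frac{18071 \cdot \frac{1}{5686}}{2} = \frac{1}{2} \cdot \frac{18071}{5686} = \frac{18071}{11372} \approx 1.5891$)
$K{\left(r \right)} = -27$
$K{\left(187 \right)} + T = -27 + \frac{18071}{11372} = - \frac{288973}{11372}$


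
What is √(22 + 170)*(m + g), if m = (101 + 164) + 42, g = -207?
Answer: 800*√3 ≈ 1385.6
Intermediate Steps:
m = 307 (m = 265 + 42 = 307)
√(22 + 170)*(m + g) = √(22 + 170)*(307 - 207) = √192*100 = (8*√3)*100 = 800*√3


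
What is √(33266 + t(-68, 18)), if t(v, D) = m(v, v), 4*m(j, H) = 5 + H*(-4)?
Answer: 13*√789/2 ≈ 182.58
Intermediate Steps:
m(j, H) = 5/4 - H (m(j, H) = (5 + H*(-4))/4 = (5 - 4*H)/4 = 5/4 - H)
t(v, D) = 5/4 - v
√(33266 + t(-68, 18)) = √(33266 + (5/4 - 1*(-68))) = √(33266 + (5/4 + 68)) = √(33266 + 277/4) = √(133341/4) = 13*√789/2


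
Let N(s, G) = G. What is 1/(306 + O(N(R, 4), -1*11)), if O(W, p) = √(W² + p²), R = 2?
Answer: 306/93499 - √137/93499 ≈ 0.0031476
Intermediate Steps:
1/(306 + O(N(R, 4), -1*11)) = 1/(306 + √(4² + (-1*11)²)) = 1/(306 + √(16 + (-11)²)) = 1/(306 + √(16 + 121)) = 1/(306 + √137)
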